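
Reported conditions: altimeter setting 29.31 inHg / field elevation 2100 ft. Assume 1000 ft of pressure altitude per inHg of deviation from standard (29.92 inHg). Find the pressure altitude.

2710 ft

Pressure correction = (29.92 − 29.31) × 1000 = +610 ft.
Pressure altitude = 2100 + (+610) = 2710 ft.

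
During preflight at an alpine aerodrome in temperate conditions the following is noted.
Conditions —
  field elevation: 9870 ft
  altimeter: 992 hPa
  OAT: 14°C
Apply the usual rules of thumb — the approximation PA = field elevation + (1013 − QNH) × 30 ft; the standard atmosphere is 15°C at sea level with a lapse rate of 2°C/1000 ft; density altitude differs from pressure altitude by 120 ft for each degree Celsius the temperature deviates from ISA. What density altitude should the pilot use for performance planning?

Pressure altitude = 9870 + (1013 − 992) × 30 = 9870 + (+630) = 10500 ft.
ISA temperature at 10500 ft = 15 − 2 × (10500/1000) = -6°C.
ISA deviation = 14 − (-6) = +20°C.
Density altitude = 10500 + 120 × (20) = 12900 ft.

12900 ft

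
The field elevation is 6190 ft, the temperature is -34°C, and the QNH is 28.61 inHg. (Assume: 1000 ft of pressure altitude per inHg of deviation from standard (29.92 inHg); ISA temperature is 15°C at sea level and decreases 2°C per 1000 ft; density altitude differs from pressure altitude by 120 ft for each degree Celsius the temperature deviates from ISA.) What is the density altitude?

Pressure altitude = 6190 + (29.92 − 28.61) × 1000 = 6190 + (+1310) = 7500 ft.
ISA temperature at 7500 ft = 15 − 2 × (7500/1000) = 0°C.
ISA deviation = -34 − 0 = -34°C.
Density altitude = 7500 + 120 × (-34) = 3420 ft.

3420 ft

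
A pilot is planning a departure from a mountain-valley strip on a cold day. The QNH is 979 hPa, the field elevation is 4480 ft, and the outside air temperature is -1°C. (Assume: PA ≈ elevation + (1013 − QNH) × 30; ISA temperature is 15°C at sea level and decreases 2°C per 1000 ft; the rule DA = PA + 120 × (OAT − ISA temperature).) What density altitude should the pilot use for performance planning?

4900 ft

Pressure altitude = 4480 + (1013 − 979) × 30 = 4480 + (+1020) = 5500 ft.
ISA temperature at 5500 ft = 15 − 2 × (5500/1000) = 4°C.
ISA deviation = -1 − 4 = -5°C.
Density altitude = 5500 + 120 × (-5) = 4900 ft.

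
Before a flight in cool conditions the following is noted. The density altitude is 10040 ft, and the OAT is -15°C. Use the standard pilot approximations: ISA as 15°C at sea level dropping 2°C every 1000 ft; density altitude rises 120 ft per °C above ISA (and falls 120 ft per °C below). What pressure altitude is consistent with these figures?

DA = PA + 120 × (OAT − (15 − 2·PA/1000)) = PA + 120·OAT − 1800 + 0.24·PA = 1.24·PA + 120·OAT − 1800.
So 1.24·PA = 10040 − 120 × (-15) + 1800 = 13640.
PA = 13640 / 1.24 = 11000 ft.

11000 ft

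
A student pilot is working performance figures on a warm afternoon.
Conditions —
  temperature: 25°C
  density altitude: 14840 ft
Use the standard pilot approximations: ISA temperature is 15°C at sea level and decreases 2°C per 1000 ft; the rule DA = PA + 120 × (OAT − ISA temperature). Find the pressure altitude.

11000 ft

DA = PA + 120 × (OAT − (15 − 2·PA/1000)) = PA + 120·OAT − 1800 + 0.24·PA = 1.24·PA + 120·OAT − 1800.
So 1.24·PA = 14840 − 120 × 25 + 1800 = 13640.
PA = 13640 / 1.24 = 11000 ft.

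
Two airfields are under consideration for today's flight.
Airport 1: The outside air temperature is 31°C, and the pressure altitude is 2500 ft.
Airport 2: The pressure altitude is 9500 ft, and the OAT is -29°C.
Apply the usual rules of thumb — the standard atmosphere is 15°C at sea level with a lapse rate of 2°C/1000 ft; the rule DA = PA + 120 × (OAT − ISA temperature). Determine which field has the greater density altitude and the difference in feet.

Airport 2 by 1480 ft

Airport 1: ISA temp = 10°C, deviation +21°C, DA = 2500 + 120 × 21 = 5020 ft.
Airport 2: ISA temp = -4°C, deviation -25°C, DA = 9500 + 120 × (-25) = 6500 ft.
Airport 2 is higher by 6500 − 5020 = 1480 ft.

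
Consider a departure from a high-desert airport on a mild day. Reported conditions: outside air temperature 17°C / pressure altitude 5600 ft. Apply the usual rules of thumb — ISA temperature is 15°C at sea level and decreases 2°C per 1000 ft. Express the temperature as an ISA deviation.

ISA+13.2°C

ISA temperature at 5600 ft = 15 − 2 × (5600/1000) = 3.8°C.
Deviation = OAT − ISA = 17 − 3.8 = +13.2°C.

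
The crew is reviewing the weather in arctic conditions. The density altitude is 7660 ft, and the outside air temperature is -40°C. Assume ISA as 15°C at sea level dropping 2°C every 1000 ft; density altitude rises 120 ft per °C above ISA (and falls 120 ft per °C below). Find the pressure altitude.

DA = PA + 120 × (OAT − (15 − 2·PA/1000)) = PA + 120·OAT − 1800 + 0.24·PA = 1.24·PA + 120·OAT − 1800.
So 1.24·PA = 7660 − 120 × (-40) + 1800 = 14260.
PA = 14260 / 1.24 = 11500 ft.

11500 ft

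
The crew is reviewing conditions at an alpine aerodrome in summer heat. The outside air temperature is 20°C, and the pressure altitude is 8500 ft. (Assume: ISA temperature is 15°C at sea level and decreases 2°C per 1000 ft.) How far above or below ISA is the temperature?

ISA+22°C

ISA temperature at 8500 ft = 15 − 2 × (8500/1000) = -2°C.
Deviation = OAT − ISA = 20 − (-2) = +22°C.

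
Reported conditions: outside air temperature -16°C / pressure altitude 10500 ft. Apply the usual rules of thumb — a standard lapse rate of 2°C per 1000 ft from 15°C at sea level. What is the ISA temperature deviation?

ISA temperature at 10500 ft = 15 − 2 × (10500/1000) = -6°C.
Deviation = OAT − ISA = -16 − (-6) = -10°C.

ISA-10°C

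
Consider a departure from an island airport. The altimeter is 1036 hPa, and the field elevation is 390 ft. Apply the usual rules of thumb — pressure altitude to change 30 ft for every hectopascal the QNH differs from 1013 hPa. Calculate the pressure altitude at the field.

Pressure correction = (1013 − 1036) × 30 = -690 ft.
Pressure altitude = 390 + (-690) = -300 ft.

-300 ft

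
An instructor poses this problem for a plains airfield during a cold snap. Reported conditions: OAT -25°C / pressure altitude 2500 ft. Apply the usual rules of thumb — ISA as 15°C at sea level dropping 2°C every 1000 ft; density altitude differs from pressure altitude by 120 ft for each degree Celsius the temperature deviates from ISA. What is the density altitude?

ISA temperature at 2500 ft = 15 − 2 × (2500/1000) = 10°C.
ISA deviation = -25 − 10 = -35°C.
Density altitude = 2500 + 120 × (-35) = 2500 + (-4200) = -1700 ft.

-1700 ft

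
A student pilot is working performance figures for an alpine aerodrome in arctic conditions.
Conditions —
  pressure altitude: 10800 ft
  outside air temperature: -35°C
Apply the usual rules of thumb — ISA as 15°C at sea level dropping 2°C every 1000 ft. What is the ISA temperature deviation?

ISA temperature at 10800 ft = 15 − 2 × (10800/1000) = -6.6°C.
Deviation = OAT − ISA = -35 − (-6.6) = -28.4°C.

ISA-28.4°C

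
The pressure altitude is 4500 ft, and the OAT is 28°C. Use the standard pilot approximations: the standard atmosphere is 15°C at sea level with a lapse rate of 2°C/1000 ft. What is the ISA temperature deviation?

ISA temperature at 4500 ft = 15 − 2 × (4500/1000) = 6°C.
Deviation = OAT − ISA = 28 − 6 = +22°C.

ISA+22°C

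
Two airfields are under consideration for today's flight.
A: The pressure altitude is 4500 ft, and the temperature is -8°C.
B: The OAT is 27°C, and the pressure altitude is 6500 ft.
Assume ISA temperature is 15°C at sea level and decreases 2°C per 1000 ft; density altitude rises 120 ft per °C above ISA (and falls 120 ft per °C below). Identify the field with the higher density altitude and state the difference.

B by 6680 ft

A: ISA temp = 6°C, deviation -14°C, DA = 4500 + 120 × (-14) = 2820 ft.
B: ISA temp = 2°C, deviation +25°C, DA = 6500 + 120 × 25 = 9500 ft.
B is higher by 9500 − 2820 = 6680 ft.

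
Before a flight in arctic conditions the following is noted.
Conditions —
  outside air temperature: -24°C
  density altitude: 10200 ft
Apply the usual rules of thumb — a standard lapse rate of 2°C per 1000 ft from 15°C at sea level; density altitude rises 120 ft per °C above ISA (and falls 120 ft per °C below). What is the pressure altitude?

DA = PA + 120 × (OAT − (15 − 2·PA/1000)) = PA + 120·OAT − 1800 + 0.24·PA = 1.24·PA + 120·OAT − 1800.
So 1.24·PA = 10200 − 120 × (-24) + 1800 = 14880.
PA = 14880 / 1.24 = 12000 ft.

12000 ft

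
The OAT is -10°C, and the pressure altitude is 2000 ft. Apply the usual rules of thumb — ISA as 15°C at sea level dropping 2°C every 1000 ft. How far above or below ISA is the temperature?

ISA-21°C

ISA temperature at 2000 ft = 15 − 2 × (2000/1000) = 11°C.
Deviation = OAT − ISA = -10 − 11 = -21°C.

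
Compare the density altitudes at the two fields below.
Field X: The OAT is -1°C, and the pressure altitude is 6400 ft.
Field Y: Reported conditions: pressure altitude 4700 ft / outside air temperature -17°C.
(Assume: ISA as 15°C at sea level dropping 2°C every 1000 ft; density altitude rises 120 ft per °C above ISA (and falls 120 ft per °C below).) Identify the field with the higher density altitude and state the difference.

Field X by 4028 ft

Field X: ISA temp = 2.2°C, deviation -3.2°C, DA = 6400 + 120 × (-3.2) = 6016 ft.
Field Y: ISA temp = 5.6°C, deviation -22.6°C, DA = 4700 + 120 × (-22.6) = 1988 ft.
Field X is higher by 6016 − 1988 = 4028 ft.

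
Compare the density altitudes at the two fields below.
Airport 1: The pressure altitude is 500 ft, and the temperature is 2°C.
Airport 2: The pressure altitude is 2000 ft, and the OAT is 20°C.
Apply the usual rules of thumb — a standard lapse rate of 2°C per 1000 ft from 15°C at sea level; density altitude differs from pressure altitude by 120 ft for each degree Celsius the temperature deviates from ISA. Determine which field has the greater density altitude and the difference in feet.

Airport 2 by 4020 ft

Airport 1: ISA temp = 14°C, deviation -12°C, DA = 500 + 120 × (-12) = -940 ft.
Airport 2: ISA temp = 11°C, deviation +9°C, DA = 2000 + 120 × 9 = 3080 ft.
Airport 2 is higher by 3080 − (-940) = 4020 ft.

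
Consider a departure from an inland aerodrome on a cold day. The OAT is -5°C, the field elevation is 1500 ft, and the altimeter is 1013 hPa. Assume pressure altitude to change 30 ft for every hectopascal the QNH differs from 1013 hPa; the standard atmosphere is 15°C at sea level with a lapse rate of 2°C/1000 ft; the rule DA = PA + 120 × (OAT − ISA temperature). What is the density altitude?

Pressure altitude = 1500 + (1013 − 1013) × 30 = 1500 + (0) = 1500 ft.
ISA temperature at 1500 ft = 15 − 2 × (1500/1000) = 12°C.
ISA deviation = -5 − 12 = -17°C.
Density altitude = 1500 + 120 × (-17) = -540 ft.

-540 ft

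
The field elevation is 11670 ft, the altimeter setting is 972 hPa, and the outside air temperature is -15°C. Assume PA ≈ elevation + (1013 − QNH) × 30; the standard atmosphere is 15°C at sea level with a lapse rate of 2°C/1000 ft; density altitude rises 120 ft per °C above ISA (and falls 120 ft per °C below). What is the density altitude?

12396 ft

Pressure altitude = 11670 + (1013 − 972) × 30 = 11670 + (+1230) = 12900 ft.
ISA temperature at 12900 ft = 15 − 2 × (12900/1000) = -10.8°C.
ISA deviation = -15 − (-10.8) = -4.2°C.
Density altitude = 12900 + 120 × (-4.2) = 12396 ft.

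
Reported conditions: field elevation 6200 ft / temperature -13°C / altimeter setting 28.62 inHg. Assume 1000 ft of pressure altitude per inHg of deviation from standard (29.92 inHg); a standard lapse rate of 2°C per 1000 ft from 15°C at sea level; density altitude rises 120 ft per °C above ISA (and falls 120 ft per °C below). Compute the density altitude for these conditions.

Pressure altitude = 6200 + (29.92 − 28.62) × 1000 = 6200 + (+1300) = 7500 ft.
ISA temperature at 7500 ft = 15 − 2 × (7500/1000) = 0°C.
ISA deviation = -13 − 0 = -13°C.
Density altitude = 7500 + 120 × (-13) = 5940 ft.

5940 ft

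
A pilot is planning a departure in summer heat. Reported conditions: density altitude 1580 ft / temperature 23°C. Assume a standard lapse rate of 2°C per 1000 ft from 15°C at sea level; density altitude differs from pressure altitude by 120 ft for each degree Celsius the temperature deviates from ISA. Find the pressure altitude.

500 ft

DA = PA + 120 × (OAT − (15 − 2·PA/1000)) = PA + 120·OAT − 1800 + 0.24·PA = 1.24·PA + 120·OAT − 1800.
So 1.24·PA = 1580 − 120 × 23 + 1800 = 620.
PA = 620 / 1.24 = 500 ft.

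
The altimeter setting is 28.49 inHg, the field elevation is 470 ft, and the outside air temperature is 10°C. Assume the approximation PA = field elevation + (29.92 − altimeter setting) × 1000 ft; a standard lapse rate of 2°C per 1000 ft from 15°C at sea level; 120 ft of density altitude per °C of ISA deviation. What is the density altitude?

1756 ft

Pressure altitude = 470 + (29.92 − 28.49) × 1000 = 470 + (+1430) = 1900 ft.
ISA temperature at 1900 ft = 15 − 2 × (1900/1000) = 11.2°C.
ISA deviation = 10 − 11.2 = -1.2°C.
Density altitude = 1900 + 120 × (-1.2) = 1756 ft.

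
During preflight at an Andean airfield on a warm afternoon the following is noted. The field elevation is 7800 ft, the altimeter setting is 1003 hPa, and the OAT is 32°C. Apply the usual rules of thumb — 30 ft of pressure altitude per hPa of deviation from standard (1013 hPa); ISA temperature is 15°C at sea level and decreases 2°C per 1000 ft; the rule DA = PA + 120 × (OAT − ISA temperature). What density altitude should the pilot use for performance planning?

Pressure altitude = 7800 + (1013 − 1003) × 30 = 7800 + (+300) = 8100 ft.
ISA temperature at 8100 ft = 15 − 2 × (8100/1000) = -1.2°C.
ISA deviation = 32 − (-1.2) = +33.2°C.
Density altitude = 8100 + 120 × (33.2) = 12084 ft.

12084 ft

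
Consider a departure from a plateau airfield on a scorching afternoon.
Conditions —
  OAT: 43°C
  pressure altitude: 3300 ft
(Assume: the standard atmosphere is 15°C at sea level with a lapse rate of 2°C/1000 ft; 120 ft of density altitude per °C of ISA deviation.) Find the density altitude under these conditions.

ISA temperature at 3300 ft = 15 − 2 × (3300/1000) = 8.4°C.
ISA deviation = 43 − 8.4 = +34.6°C.
Density altitude = 3300 + 120 × (34.6) = 3300 + (+4152) = 7452 ft.

7452 ft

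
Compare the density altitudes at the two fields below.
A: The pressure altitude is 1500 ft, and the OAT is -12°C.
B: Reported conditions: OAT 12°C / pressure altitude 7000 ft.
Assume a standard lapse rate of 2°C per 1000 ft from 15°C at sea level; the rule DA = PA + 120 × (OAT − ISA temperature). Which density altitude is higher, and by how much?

A: ISA temp = 12°C, deviation -24°C, DA = 1500 + 120 × (-24) = -1380 ft.
B: ISA temp = 1°C, deviation +11°C, DA = 7000 + 120 × 11 = 8320 ft.
B is higher by 8320 − (-1380) = 9700 ft.

B by 9700 ft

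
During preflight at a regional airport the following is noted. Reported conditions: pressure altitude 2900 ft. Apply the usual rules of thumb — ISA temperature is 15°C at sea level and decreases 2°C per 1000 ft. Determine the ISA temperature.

9.2°C

ISA temperature = 15 − 2 × (2900/1000) = 15 − 5.8 = 9.2°C.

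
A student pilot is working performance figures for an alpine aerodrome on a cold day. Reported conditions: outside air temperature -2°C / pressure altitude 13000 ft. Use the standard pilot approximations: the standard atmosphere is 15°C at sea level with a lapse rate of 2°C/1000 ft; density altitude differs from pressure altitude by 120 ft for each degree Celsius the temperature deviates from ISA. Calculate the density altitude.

14080 ft

ISA temperature at 13000 ft = 15 − 2 × (13000/1000) = -11°C.
ISA deviation = -2 − (-11) = +9°C.
Density altitude = 13000 + 120 × (9) = 13000 + (+1080) = 14080 ft.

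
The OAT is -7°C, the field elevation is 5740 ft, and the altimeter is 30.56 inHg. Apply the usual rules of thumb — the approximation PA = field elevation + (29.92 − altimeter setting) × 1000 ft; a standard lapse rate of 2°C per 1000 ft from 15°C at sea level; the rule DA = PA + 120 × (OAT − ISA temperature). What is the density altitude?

Pressure altitude = 5740 + (29.92 − 30.56) × 1000 = 5740 + (-640) = 5100 ft.
ISA temperature at 5100 ft = 15 − 2 × (5100/1000) = 4.8°C.
ISA deviation = -7 − 4.8 = -11.8°C.
Density altitude = 5100 + 120 × (-11.8) = 3684 ft.

3684 ft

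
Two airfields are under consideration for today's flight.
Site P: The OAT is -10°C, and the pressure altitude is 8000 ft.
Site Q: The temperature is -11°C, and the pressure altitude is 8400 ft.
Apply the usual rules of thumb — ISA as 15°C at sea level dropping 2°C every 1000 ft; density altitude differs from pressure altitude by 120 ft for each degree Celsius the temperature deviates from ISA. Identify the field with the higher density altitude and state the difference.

Site P: ISA temp = -1°C, deviation -9°C, DA = 8000 + 120 × (-9) = 6920 ft.
Site Q: ISA temp = -1.8°C, deviation -9.2°C, DA = 8400 + 120 × (-9.2) = 7296 ft.
Site Q is higher by 7296 − 6920 = 376 ft.

Site Q by 376 ft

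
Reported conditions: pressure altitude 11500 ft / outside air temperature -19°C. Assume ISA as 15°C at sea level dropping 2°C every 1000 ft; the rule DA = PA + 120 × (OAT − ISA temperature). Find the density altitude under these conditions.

10180 ft

ISA temperature at 11500 ft = 15 − 2 × (11500/1000) = -8°C.
ISA deviation = -19 − (-8) = -11°C.
Density altitude = 11500 + 120 × (-11) = 11500 + (-1320) = 10180 ft.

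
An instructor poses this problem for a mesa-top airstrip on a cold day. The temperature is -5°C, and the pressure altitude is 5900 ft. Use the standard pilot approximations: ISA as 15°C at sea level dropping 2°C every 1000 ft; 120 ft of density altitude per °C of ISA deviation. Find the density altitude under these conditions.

ISA temperature at 5900 ft = 15 − 2 × (5900/1000) = 3.2°C.
ISA deviation = -5 − 3.2 = -8.2°C.
Density altitude = 5900 + 120 × (-8.2) = 5900 + (-984) = 4916 ft.

4916 ft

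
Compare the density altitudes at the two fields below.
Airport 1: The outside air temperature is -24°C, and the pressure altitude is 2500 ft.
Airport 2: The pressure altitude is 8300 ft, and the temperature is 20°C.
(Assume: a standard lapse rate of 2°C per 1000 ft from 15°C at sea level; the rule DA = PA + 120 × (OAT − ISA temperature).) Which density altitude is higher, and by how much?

Airport 2 by 12472 ft

Airport 1: ISA temp = 10°C, deviation -34°C, DA = 2500 + 120 × (-34) = -1580 ft.
Airport 2: ISA temp = -1.6°C, deviation +21.6°C, DA = 8300 + 120 × 21.6 = 10892 ft.
Airport 2 is higher by 10892 − (-1580) = 12472 ft.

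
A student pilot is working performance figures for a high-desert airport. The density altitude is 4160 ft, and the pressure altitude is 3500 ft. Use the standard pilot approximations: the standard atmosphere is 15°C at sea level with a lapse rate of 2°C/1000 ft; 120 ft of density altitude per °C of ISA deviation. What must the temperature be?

13.5°C

Density altitude − pressure altitude = 4160 − 3500 = +660 ft.
At 120 ft/°C that is an ISA deviation of 660/120 = +5.5°C.
ISA temperature at 3500 ft = 15 − 2 × (3500/1000) = 8°C.
OAT = ISA + deviation = 8 + (+5.5) = 13.5°C.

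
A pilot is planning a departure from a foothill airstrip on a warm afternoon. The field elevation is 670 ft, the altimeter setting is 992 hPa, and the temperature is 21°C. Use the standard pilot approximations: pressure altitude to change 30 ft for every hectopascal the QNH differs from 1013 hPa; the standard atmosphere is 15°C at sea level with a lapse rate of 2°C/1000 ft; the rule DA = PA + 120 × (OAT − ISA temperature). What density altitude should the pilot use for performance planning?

Pressure altitude = 670 + (1013 − 992) × 30 = 670 + (+630) = 1300 ft.
ISA temperature at 1300 ft = 15 − 2 × (1300/1000) = 12.4°C.
ISA deviation = 21 − 12.4 = +8.6°C.
Density altitude = 1300 + 120 × (8.6) = 2332 ft.

2332 ft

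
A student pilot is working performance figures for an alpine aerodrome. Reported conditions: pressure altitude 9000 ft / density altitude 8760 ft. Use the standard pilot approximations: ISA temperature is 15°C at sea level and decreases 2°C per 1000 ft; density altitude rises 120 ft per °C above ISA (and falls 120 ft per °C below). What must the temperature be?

Density altitude − pressure altitude = 8760 − 9000 = -240 ft.
At 120 ft/°C that is an ISA deviation of -240/120 = -2°C.
ISA temperature at 9000 ft = 15 − 2 × (9000/1000) = -3°C.
OAT = ISA + deviation = -3 + (-2) = -5°C.

-5°C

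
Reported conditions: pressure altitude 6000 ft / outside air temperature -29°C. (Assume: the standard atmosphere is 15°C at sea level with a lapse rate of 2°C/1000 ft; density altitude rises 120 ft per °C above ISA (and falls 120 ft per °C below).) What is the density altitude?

ISA temperature at 6000 ft = 15 − 2 × (6000/1000) = 3°C.
ISA deviation = -29 − 3 = -32°C.
Density altitude = 6000 + 120 × (-32) = 6000 + (-3840) = 2160 ft.

2160 ft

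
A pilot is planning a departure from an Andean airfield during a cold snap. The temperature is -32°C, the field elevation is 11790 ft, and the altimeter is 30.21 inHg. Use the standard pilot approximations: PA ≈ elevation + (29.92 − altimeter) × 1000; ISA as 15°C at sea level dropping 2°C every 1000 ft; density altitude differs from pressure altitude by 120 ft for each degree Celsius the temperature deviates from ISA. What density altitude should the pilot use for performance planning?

Pressure altitude = 11790 + (29.92 − 30.21) × 1000 = 11790 + (-290) = 11500 ft.
ISA temperature at 11500 ft = 15 − 2 × (11500/1000) = -8°C.
ISA deviation = -32 − (-8) = -24°C.
Density altitude = 11500 + 120 × (-24) = 8620 ft.

8620 ft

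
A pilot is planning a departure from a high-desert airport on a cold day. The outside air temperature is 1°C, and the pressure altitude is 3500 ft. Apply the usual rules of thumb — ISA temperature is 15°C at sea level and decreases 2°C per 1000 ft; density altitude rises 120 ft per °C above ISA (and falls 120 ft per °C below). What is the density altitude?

ISA temperature at 3500 ft = 15 − 2 × (3500/1000) = 8°C.
ISA deviation = 1 − 8 = -7°C.
Density altitude = 3500 + 120 × (-7) = 3500 + (-840) = 2660 ft.

2660 ft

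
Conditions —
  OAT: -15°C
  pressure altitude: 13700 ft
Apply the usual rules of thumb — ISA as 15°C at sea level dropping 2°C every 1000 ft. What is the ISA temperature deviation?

ISA-2.6°C

ISA temperature at 13700 ft = 15 − 2 × (13700/1000) = -12.4°C.
Deviation = OAT − ISA = -15 − (-12.4) = -2.6°C.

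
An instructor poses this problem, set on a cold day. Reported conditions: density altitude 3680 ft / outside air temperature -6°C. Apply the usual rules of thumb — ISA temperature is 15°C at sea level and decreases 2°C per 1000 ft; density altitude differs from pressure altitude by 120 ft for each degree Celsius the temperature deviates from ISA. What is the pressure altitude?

5000 ft

DA = PA + 120 × (OAT − (15 − 2·PA/1000)) = PA + 120·OAT − 1800 + 0.24·PA = 1.24·PA + 120·OAT − 1800.
So 1.24·PA = 3680 − 120 × (-6) + 1800 = 6200.
PA = 6200 / 1.24 = 5000 ft.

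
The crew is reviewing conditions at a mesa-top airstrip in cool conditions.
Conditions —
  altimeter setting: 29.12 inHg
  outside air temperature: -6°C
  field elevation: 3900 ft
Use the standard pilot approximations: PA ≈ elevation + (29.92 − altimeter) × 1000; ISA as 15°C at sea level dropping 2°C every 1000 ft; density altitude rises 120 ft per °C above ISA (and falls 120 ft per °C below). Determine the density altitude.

Pressure altitude = 3900 + (29.92 − 29.12) × 1000 = 3900 + (+800) = 4700 ft.
ISA temperature at 4700 ft = 15 − 2 × (4700/1000) = 5.6°C.
ISA deviation = -6 − 5.6 = -11.6°C.
Density altitude = 4700 + 120 × (-11.6) = 3308 ft.

3308 ft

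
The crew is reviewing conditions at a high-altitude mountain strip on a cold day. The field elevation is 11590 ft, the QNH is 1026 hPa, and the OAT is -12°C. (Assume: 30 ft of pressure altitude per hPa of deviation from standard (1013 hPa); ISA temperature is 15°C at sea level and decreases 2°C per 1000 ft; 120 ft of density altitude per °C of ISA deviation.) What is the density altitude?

Pressure altitude = 11590 + (1013 − 1026) × 30 = 11590 + (-390) = 11200 ft.
ISA temperature at 11200 ft = 15 − 2 × (11200/1000) = -7.4°C.
ISA deviation = -12 − (-7.4) = -4.6°C.
Density altitude = 11200 + 120 × (-4.6) = 10648 ft.

10648 ft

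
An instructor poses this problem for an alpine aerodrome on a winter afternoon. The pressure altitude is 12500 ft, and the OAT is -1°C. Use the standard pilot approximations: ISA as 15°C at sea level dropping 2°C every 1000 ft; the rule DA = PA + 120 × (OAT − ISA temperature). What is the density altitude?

13580 ft

ISA temperature at 12500 ft = 15 − 2 × (12500/1000) = -10°C.
ISA deviation = -1 − (-10) = +9°C.
Density altitude = 12500 + 120 × (9) = 12500 + (+1080) = 13580 ft.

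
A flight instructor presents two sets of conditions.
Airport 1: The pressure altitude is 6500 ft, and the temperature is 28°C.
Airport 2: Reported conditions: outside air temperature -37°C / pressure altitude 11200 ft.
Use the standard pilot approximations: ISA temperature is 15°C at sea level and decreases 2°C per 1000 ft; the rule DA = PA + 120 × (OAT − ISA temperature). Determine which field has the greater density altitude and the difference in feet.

Airport 1 by 1972 ft

Airport 1: ISA temp = 2°C, deviation +26°C, DA = 6500 + 120 × 26 = 9620 ft.
Airport 2: ISA temp = -7.4°C, deviation -29.6°C, DA = 11200 + 120 × (-29.6) = 7648 ft.
Airport 1 is higher by 9620 − 7648 = 1972 ft.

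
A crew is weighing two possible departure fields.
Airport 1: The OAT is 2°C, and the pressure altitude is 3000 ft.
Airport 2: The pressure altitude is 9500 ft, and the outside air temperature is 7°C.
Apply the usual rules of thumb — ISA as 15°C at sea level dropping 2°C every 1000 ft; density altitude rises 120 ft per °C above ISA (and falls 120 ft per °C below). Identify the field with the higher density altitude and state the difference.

Airport 2 by 8660 ft

Airport 1: ISA temp = 9°C, deviation -7°C, DA = 3000 + 120 × (-7) = 2160 ft.
Airport 2: ISA temp = -4°C, deviation +11°C, DA = 9500 + 120 × 11 = 10820 ft.
Airport 2 is higher by 10820 − 2160 = 8660 ft.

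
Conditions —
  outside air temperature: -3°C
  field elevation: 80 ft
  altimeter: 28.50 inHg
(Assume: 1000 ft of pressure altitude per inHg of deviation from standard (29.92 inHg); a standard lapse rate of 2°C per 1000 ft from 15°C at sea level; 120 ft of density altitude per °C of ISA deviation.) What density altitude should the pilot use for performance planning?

-300 ft

Pressure altitude = 80 + (29.92 − 28.50) × 1000 = 80 + (+1420) = 1500 ft.
ISA temperature at 1500 ft = 15 − 2 × (1500/1000) = 12°C.
ISA deviation = -3 − 12 = -15°C.
Density altitude = 1500 + 120 × (-15) = -300 ft.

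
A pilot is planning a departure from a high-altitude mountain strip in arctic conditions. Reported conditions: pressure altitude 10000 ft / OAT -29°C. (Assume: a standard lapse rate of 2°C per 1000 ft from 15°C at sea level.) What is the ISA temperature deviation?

ISA-24°C

ISA temperature at 10000 ft = 15 − 2 × (10000/1000) = -5°C.
Deviation = OAT − ISA = -29 − (-5) = -24°C.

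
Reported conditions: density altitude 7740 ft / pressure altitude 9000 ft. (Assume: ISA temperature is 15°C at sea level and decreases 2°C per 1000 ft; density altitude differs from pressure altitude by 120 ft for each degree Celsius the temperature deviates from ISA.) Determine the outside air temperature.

Density altitude − pressure altitude = 7740 − 9000 = -1260 ft.
At 120 ft/°C that is an ISA deviation of -1260/120 = -10.5°C.
ISA temperature at 9000 ft = 15 − 2 × (9000/1000) = -3°C.
OAT = ISA + deviation = -3 + (-10.5) = -13.5°C.

-13.5°C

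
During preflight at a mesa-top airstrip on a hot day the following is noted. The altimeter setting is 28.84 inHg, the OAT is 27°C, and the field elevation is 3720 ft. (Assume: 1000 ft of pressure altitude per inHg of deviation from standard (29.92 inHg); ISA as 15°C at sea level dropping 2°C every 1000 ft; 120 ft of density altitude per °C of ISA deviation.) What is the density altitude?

Pressure altitude = 3720 + (29.92 − 28.84) × 1000 = 3720 + (+1080) = 4800 ft.
ISA temperature at 4800 ft = 15 − 2 × (4800/1000) = 5.4°C.
ISA deviation = 27 − 5.4 = +21.6°C.
Density altitude = 4800 + 120 × (21.6) = 7392 ft.

7392 ft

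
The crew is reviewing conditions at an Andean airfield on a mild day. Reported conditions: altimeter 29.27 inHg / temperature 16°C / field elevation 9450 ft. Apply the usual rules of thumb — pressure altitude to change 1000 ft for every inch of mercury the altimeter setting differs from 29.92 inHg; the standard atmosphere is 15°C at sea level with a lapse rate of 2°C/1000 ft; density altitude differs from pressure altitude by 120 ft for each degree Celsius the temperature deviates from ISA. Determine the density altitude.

12644 ft

Pressure altitude = 9450 + (29.92 − 29.27) × 1000 = 9450 + (+650) = 10100 ft.
ISA temperature at 10100 ft = 15 − 2 × (10100/1000) = -5.2°C.
ISA deviation = 16 − (-5.2) = +21.2°C.
Density altitude = 10100 + 120 × (21.2) = 12644 ft.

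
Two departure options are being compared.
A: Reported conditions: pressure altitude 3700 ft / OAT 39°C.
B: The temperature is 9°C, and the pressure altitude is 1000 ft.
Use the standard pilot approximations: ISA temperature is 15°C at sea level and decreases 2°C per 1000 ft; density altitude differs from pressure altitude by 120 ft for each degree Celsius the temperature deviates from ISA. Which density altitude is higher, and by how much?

A: ISA temp = 7.6°C, deviation +31.4°C, DA = 3700 + 120 × 31.4 = 7468 ft.
B: ISA temp = 13°C, deviation -4°C, DA = 1000 + 120 × (-4) = 520 ft.
A is higher by 7468 − 520 = 6948 ft.

A by 6948 ft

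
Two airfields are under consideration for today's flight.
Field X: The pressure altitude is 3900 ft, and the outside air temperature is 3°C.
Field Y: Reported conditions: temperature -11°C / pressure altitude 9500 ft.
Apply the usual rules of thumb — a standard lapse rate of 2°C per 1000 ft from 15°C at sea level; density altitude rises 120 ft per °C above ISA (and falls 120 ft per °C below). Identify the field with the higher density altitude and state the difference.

Field X: ISA temp = 7.2°C, deviation -4.2°C, DA = 3900 + 120 × (-4.2) = 3396 ft.
Field Y: ISA temp = -4°C, deviation -7°C, DA = 9500 + 120 × (-7) = 8660 ft.
Field Y is higher by 8660 − 3396 = 5264 ft.

Field Y by 5264 ft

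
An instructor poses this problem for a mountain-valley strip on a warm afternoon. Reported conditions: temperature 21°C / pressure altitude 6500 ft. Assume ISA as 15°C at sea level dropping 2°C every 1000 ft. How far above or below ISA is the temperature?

ISA temperature at 6500 ft = 15 − 2 × (6500/1000) = 2°C.
Deviation = OAT − ISA = 21 − 2 = +19°C.

ISA+19°C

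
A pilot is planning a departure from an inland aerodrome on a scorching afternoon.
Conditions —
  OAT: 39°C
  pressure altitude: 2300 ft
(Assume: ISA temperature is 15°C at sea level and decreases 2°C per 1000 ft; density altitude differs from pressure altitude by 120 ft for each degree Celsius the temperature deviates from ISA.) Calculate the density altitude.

5732 ft

ISA temperature at 2300 ft = 15 − 2 × (2300/1000) = 10.4°C.
ISA deviation = 39 − 10.4 = +28.6°C.
Density altitude = 2300 + 120 × (28.6) = 2300 + (+3432) = 5732 ft.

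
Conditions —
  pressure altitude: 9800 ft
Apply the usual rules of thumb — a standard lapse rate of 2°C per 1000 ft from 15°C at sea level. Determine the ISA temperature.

ISA temperature = 15 − 2 × (9800/1000) = 15 − 19.6 = -4.6°C.

-4.6°C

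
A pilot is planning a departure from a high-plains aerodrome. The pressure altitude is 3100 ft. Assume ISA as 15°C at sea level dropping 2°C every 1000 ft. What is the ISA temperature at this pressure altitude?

ISA temperature = 15 − 2 × (3100/1000) = 15 − 6.2 = 8.8°C.

8.8°C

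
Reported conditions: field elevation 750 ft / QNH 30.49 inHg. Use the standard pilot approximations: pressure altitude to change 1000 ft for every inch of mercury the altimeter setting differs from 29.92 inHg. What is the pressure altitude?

Pressure correction = (29.92 − 30.49) × 1000 = -570 ft.
Pressure altitude = 750 + (-570) = 180 ft.

180 ft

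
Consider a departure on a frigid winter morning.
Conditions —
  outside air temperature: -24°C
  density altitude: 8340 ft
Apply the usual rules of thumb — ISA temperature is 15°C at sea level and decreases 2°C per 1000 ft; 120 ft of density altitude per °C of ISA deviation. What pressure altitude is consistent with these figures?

10500 ft

DA = PA + 120 × (OAT − (15 − 2·PA/1000)) = PA + 120·OAT − 1800 + 0.24·PA = 1.24·PA + 120·OAT − 1800.
So 1.24·PA = 8340 − 120 × (-24) + 1800 = 13020.
PA = 13020 / 1.24 = 10500 ft.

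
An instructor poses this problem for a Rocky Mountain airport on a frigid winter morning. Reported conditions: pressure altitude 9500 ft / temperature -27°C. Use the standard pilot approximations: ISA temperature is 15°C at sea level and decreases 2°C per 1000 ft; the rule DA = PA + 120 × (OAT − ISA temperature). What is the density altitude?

ISA temperature at 9500 ft = 15 − 2 × (9500/1000) = -4°C.
ISA deviation = -27 − (-4) = -23°C.
Density altitude = 9500 + 120 × (-23) = 9500 + (-2760) = 6740 ft.

6740 ft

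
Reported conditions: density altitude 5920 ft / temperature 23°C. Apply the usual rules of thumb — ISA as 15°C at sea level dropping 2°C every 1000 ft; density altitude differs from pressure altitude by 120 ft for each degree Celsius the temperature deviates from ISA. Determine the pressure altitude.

DA = PA + 120 × (OAT − (15 − 2·PA/1000)) = PA + 120·OAT − 1800 + 0.24·PA = 1.24·PA + 120·OAT − 1800.
So 1.24·PA = 5920 − 120 × 23 + 1800 = 4960.
PA = 4960 / 1.24 = 4000 ft.

4000 ft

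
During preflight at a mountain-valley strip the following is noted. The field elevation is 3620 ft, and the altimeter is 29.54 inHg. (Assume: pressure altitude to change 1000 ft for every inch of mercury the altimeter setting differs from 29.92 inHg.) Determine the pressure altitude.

4000 ft

Pressure correction = (29.92 − 29.54) × 1000 = +380 ft.
Pressure altitude = 3620 + (+380) = 4000 ft.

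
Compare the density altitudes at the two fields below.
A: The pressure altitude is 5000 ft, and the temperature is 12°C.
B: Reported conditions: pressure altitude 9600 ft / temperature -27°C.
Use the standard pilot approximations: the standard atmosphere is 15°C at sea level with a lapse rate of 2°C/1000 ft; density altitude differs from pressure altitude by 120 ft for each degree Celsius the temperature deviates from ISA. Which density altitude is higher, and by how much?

A: ISA temp = 5°C, deviation +7°C, DA = 5000 + 120 × 7 = 5840 ft.
B: ISA temp = -4.2°C, deviation -22.8°C, DA = 9600 + 120 × (-22.8) = 6864 ft.
B is higher by 6864 − 5840 = 1024 ft.

B by 1024 ft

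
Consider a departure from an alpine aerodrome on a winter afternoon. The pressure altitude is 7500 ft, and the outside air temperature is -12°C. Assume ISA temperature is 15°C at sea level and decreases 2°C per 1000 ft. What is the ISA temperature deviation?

ISA-12°C

ISA temperature at 7500 ft = 15 − 2 × (7500/1000) = 0°C.
Deviation = OAT − ISA = -12 − 0 = -12°C.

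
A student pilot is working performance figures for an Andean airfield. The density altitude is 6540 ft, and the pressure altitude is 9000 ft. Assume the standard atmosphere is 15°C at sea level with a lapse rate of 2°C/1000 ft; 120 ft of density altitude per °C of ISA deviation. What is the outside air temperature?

Density altitude − pressure altitude = 6540 − 9000 = -2460 ft.
At 120 ft/°C that is an ISA deviation of -2460/120 = -20.5°C.
ISA temperature at 9000 ft = 15 − 2 × (9000/1000) = -3°C.
OAT = ISA + deviation = -3 + (-20.5) = -23.5°C.

-23.5°C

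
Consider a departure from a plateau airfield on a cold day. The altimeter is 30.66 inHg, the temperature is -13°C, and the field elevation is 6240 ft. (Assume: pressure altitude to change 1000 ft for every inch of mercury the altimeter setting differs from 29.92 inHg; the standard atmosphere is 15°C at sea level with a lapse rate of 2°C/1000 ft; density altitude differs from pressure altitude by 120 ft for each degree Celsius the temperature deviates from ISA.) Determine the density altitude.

3460 ft

Pressure altitude = 6240 + (29.92 − 30.66) × 1000 = 6240 + (-740) = 5500 ft.
ISA temperature at 5500 ft = 15 − 2 × (5500/1000) = 4°C.
ISA deviation = -13 − 4 = -17°C.
Density altitude = 5500 + 120 × (-17) = 3460 ft.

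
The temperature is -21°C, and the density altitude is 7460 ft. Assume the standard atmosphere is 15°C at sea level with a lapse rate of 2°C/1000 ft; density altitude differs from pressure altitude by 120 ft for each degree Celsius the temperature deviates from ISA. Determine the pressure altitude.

9500 ft

DA = PA + 120 × (OAT − (15 − 2·PA/1000)) = PA + 120·OAT − 1800 + 0.24·PA = 1.24·PA + 120·OAT − 1800.
So 1.24·PA = 7460 − 120 × (-21) + 1800 = 11780.
PA = 11780 / 1.24 = 9500 ft.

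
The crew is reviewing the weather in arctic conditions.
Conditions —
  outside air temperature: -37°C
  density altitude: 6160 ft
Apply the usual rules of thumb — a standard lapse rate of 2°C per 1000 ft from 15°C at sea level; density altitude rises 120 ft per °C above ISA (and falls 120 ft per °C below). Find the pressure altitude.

10000 ft

DA = PA + 120 × (OAT − (15 − 2·PA/1000)) = PA + 120·OAT − 1800 + 0.24·PA = 1.24·PA + 120·OAT − 1800.
So 1.24·PA = 6160 − 120 × (-37) + 1800 = 12400.
PA = 12400 / 1.24 = 10000 ft.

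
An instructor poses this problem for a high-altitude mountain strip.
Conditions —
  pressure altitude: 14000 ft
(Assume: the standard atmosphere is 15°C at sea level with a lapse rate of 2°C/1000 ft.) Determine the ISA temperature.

ISA temperature = 15 − 2 × (14000/1000) = 15 − 28 = -13°C.

-13°C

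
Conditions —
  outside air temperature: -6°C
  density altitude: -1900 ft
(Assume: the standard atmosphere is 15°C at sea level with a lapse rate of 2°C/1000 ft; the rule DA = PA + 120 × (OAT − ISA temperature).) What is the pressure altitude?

DA = PA + 120 × (OAT − (15 − 2·PA/1000)) = PA + 120·OAT − 1800 + 0.24·PA = 1.24·PA + 120·OAT − 1800.
So 1.24·PA = -1900 − 120 × (-6) + 1800 = 620.
PA = 620 / 1.24 = 500 ft.

500 ft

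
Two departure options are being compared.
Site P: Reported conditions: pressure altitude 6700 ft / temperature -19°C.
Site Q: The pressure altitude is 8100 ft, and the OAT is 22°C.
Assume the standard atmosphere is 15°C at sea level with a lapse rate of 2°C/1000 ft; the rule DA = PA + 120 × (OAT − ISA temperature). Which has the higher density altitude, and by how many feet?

Site Q by 6656 ft

Site P: ISA temp = 1.6°C, deviation -20.6°C, DA = 6700 + 120 × (-20.6) = 4228 ft.
Site Q: ISA temp = -1.2°C, deviation +23.2°C, DA = 8100 + 120 × 23.2 = 10884 ft.
Site Q is higher by 10884 − 4228 = 6656 ft.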